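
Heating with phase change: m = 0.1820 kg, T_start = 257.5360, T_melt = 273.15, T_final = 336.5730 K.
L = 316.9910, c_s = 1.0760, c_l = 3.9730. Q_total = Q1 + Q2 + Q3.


Q1 (sensible, solid) = 0.1820 * 1.0760 * 15.6140 = 3.0577 kJ
Q2 (latent) = 0.1820 * 316.9910 = 57.6924 kJ
Q3 (sensible, liquid) = 0.1820 * 3.9730 * 63.4230 = 45.8603 kJ
Q_total = 106.6104 kJ

106.6104 kJ


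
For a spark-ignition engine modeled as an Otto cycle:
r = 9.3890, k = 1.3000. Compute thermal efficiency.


r^(k-1) = 1.9579
eta = 1 - 1/1.9579 = 0.4892 = 48.9243%

48.9243%


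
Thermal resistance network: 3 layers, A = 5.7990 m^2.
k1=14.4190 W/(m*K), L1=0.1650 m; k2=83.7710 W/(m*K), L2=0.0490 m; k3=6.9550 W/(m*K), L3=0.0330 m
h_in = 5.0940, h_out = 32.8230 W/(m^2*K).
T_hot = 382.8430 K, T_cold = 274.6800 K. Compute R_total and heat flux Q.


R_conv_in = 1/(5.0940*5.7990) = 0.0339
R_1 = 0.1650/(14.4190*5.7990) = 0.0020
R_2 = 0.0490/(83.7710*5.7990) = 0.0001
R_3 = 0.0330/(6.9550*5.7990) = 0.0008
R_conv_out = 1/(32.8230*5.7990) = 0.0053
R_total = 0.0420 K/W
Q = 108.1630 / 0.0420 = 2575.4071 W

R_total = 0.0420 K/W, Q = 2575.4071 W


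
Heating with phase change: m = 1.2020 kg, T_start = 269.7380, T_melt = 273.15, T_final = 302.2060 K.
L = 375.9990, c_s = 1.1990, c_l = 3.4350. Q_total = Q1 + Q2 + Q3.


Q1 (sensible, solid) = 1.2020 * 1.1990 * 3.4120 = 4.9174 kJ
Q2 (latent) = 1.2020 * 375.9990 = 451.9508 kJ
Q3 (sensible, liquid) = 1.2020 * 3.4350 * 29.0560 = 119.9684 kJ
Q_total = 576.8366 kJ

576.8366 kJ


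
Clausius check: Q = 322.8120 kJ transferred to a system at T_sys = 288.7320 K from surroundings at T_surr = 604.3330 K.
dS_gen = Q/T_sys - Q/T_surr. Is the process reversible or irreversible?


dS_sys = 322.8120/288.7320 = 1.1180 kJ/K
dS_surr = -322.8120/604.3330 = -0.5342 kJ/K
dS_gen = 1.1180 - 0.5342 = 0.5839 kJ/K (irreversible)

dS_gen = 0.5839 kJ/K, irreversible


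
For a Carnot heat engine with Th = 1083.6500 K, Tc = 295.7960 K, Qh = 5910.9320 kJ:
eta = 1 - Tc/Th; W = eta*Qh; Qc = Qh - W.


eta = 1 - 295.7960/1083.6500 = 0.7270
W = 0.7270 * 5910.9320 = 4297.4682 kJ
Qc = 5910.9320 - 4297.4682 = 1613.4638 kJ

eta = 72.7037%, W = 4297.4682 kJ, Qc = 1613.4638 kJ


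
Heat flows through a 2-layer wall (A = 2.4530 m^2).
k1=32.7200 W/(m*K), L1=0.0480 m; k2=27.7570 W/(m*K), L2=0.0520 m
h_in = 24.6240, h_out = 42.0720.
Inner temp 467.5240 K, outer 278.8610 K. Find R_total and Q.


R_conv_in = 1/(24.6240*2.4530) = 0.0166
R_1 = 0.0480/(32.7200*2.4530) = 0.0006
R_2 = 0.0520/(27.7570*2.4530) = 0.0008
R_conv_out = 1/(42.0720*2.4530) = 0.0097
R_total = 0.0276 K/W
Q = 188.6630 / 0.0276 = 6833.8841 W

R_total = 0.0276 K/W, Q = 6833.8841 W


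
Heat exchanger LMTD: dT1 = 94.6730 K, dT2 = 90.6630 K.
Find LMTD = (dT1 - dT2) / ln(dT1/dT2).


dT1/dT2 = 1.0442
ln(dT1/dT2) = 0.0433
LMTD = 4.0100 / 0.0433 = 92.6535 K

92.6535 K


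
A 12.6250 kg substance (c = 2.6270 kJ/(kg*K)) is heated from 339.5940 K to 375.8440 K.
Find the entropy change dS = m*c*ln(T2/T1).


T2/T1 = 1.1067
ln(T2/T1) = 0.1014
dS = 12.6250 * 2.6270 * 0.1014 = 3.3638 kJ/K

3.3638 kJ/K


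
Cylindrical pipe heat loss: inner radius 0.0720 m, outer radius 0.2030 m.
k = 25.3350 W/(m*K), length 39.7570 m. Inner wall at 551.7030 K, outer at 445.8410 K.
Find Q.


dT = 105.8620 K
ln(ro/ri) = 1.0365
Q = 2*pi*25.3350*39.7570*105.8620 / 1.0365 = 646351.0668 W

646351.0668 W


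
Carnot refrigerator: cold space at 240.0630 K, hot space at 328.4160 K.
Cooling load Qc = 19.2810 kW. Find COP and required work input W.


COP = 240.0630 / 88.3530 = 2.7171
W = 19.2810 / 2.7171 = 7.0962 kW

COP = 2.7171, W = 7.0962 kW


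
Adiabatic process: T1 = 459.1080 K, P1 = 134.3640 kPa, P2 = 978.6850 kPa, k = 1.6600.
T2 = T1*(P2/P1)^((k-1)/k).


(k-1)/k = 0.3976
(P2/P1)^exp = 2.2022
T2 = 459.1080 * 2.2022 = 1011.0692 K

1011.0692 K


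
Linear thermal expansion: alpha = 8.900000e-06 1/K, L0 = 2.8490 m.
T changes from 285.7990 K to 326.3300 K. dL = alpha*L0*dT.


dT = 40.5310 K
dL = 8.900000e-06 * 2.8490 * 40.5310 = 0.001028 m
L_final = 2.850028 m

dL = 0.001028 m


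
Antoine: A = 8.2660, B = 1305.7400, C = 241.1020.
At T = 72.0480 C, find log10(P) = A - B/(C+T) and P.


C+T = 313.1500
B/(C+T) = 4.1697
log10(P) = 8.2660 - 4.1697 = 4.0963
P = 10^4.0963 = 12482.5975 mmHg

12482.5975 mmHg


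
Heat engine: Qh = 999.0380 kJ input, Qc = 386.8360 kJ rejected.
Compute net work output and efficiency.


W = 999.0380 - 386.8360 = 612.2020 kJ
eta = 612.2020 / 999.0380 = 0.6128 = 61.2792%

W = 612.2020 kJ, eta = 61.2792%


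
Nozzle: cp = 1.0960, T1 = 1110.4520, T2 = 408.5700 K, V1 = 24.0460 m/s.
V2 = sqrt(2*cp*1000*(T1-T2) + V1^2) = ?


dT = 701.8820 K
2*cp*1000*dT = 1538525.3440
V1^2 = 578.2101
V2 = sqrt(1539103.5541) = 1240.6061 m/s

1240.6061 m/s


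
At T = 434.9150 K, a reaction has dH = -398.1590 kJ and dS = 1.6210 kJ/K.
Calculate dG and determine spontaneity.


T*dS = 434.9150 * 1.6210 = 704.9972 kJ
dG = -398.1590 - 704.9972 = -1103.1562 kJ (spontaneous)

dG = -1103.1562 kJ, spontaneous


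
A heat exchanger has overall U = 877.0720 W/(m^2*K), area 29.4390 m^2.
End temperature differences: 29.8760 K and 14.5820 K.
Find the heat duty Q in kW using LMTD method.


LMTD = 21.3226 K
Q = 877.0720 * 29.4390 * 21.3226 = 550551.7886 W = 550.5518 kW

550.5518 kW


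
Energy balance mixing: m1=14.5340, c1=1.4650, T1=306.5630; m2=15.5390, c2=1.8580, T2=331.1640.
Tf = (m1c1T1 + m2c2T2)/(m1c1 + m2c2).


num = 16088.6233
den = 50.1638
Tf = 320.7220 K

320.7220 K


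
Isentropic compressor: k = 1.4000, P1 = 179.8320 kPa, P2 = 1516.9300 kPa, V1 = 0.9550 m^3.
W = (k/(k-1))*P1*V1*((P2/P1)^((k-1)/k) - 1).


(k-1)/k = 0.2857
(P2/P1)^exp = 1.8391
W = 3.5000 * 179.8320 * 0.9550 * (1.8391 - 1) = 504.3587 kJ

504.3587 kJ


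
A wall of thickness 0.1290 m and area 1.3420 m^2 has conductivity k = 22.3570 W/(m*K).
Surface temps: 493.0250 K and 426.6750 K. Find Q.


dT = 66.3500 K
Q = 22.3570 * 1.3420 * 66.3500 / 0.1290 = 15431.8239 W

15431.8239 W


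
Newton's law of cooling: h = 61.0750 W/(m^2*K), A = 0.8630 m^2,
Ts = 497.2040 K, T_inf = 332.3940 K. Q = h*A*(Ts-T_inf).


dT = 164.8100 K
Q = 61.0750 * 0.8630 * 164.8100 = 8686.7602 W

8686.7602 W


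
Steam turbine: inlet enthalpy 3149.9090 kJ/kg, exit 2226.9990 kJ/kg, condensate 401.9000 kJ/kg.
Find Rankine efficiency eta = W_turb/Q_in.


W = 922.9100 kJ/kg
Q_in = 2748.0090 kJ/kg
eta = 0.3358 = 33.5847%

eta = 33.5847%


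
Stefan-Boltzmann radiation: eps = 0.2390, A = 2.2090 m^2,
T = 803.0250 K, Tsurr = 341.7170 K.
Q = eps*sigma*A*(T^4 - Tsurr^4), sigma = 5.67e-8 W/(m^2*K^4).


T^4 = 4.1583e+11
Tsurr^4 = 1.3635e+10
Q = 0.2390 * 5.67e-8 * 2.2090 * 4.0220e+11 = 12039.6379 W

12039.6379 W


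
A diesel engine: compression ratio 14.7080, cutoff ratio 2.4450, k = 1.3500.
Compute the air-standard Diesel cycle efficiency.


r^(k-1) = 2.5624
rc^k = 3.3433
eta = 0.5312 = 53.1204%

53.1204%


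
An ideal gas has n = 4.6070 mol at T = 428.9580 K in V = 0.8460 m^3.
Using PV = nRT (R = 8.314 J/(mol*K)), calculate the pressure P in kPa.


P = nRT/V = 4.6070 * 8.314 * 428.9580 / 0.8460
= 16430.2058 / 0.8460 = 19421.0471 Pa = 19.4210 kPa

19.4210 kPa


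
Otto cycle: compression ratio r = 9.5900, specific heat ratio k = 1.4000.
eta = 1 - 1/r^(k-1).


r^(k-1) = 2.4702
eta = 1 - 1/2.4702 = 0.5952 = 59.5170%

59.5170%


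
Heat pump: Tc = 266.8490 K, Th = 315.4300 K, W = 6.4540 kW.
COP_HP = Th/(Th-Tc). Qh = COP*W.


COP = 315.4300 / 48.5810 = 6.4929
Qh = 6.4929 * 6.4540 = 41.9050 kW

COP = 6.4929, Qh = 41.9050 kW


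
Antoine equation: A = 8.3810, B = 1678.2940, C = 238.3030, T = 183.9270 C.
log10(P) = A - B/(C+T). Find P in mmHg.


C+T = 422.2300
B/(C+T) = 3.9748
log10(P) = 8.3810 - 3.9748 = 4.4062
P = 10^4.4062 = 25478.0613 mmHg

25478.0613 mmHg


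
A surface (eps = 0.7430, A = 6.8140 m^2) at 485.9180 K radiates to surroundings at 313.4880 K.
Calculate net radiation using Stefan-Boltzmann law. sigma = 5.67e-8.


T^4 = 5.5751e+10
Tsurr^4 = 9.6579e+09
Q = 0.7430 * 5.67e-8 * 6.8140 * 4.6093e+10 = 13231.4930 W

13231.4930 W


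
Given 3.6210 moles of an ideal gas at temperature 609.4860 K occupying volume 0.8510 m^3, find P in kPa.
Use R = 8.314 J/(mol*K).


P = nRT/V = 3.6210 * 8.314 * 609.4860 / 0.8510
= 18348.5724 / 0.8510 = 21561.1896 Pa = 21.5612 kPa

21.5612 kPa


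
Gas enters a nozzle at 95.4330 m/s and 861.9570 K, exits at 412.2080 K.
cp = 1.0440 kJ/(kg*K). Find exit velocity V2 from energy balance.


dT = 449.7490 K
2*cp*1000*dT = 939075.9120
V1^2 = 9107.4575
V2 = sqrt(948183.3695) = 973.7471 m/s

973.7471 m/s


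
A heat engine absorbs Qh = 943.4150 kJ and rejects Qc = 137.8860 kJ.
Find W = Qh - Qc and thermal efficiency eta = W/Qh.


W = 943.4150 - 137.8860 = 805.5290 kJ
eta = 805.5290 / 943.4150 = 0.8538 = 85.3844%

W = 805.5290 kJ, eta = 85.3844%


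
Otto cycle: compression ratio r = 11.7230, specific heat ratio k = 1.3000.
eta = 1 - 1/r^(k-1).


r^(k-1) = 2.0927
eta = 1 - 1/2.0927 = 0.5222 = 52.2154%

52.2154%


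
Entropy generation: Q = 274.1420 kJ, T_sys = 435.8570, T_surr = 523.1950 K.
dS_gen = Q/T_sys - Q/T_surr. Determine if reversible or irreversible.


dS_sys = 274.1420/435.8570 = 0.6290 kJ/K
dS_surr = -274.1420/523.1950 = -0.5240 kJ/K
dS_gen = 0.6290 - 0.5240 = 0.1050 kJ/K (irreversible)

dS_gen = 0.1050 kJ/K, irreversible


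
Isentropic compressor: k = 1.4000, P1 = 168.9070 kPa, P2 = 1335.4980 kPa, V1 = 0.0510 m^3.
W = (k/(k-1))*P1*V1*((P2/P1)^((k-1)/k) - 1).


(k-1)/k = 0.2857
(P2/P1)^exp = 1.8054
W = 3.5000 * 168.9070 * 0.0510 * (1.8054 - 1) = 24.2823 kJ

24.2823 kJ


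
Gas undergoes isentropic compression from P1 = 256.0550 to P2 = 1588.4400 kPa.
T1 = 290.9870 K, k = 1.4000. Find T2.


(k-1)/k = 0.2857
(P2/P1)^exp = 1.6845
T2 = 290.9870 * 1.6845 = 490.1641 K

490.1641 K


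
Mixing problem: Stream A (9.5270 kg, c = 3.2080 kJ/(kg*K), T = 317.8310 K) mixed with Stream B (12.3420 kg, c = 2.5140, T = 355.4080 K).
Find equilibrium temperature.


num = 20741.2709
den = 61.5904
Tf = 336.7614 K

336.7614 K


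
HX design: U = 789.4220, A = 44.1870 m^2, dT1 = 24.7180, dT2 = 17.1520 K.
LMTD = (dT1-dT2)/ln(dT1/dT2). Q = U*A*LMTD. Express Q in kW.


LMTD = 20.7051 K
Q = 789.4220 * 44.1870 * 20.7051 = 722239.7794 W = 722.2398 kW

722.2398 kW


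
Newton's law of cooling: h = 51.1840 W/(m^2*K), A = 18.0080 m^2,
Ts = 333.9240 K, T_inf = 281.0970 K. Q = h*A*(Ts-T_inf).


dT = 52.8270 K
Q = 51.1840 * 18.0080 * 52.8270 = 48691.7802 W

48691.7802 W


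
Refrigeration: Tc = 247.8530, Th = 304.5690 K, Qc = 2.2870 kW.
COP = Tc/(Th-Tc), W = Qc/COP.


COP = 247.8530 / 56.7160 = 4.3701
W = 2.2870 / 4.3701 = 0.5233 kW

COP = 4.3701, W = 0.5233 kW


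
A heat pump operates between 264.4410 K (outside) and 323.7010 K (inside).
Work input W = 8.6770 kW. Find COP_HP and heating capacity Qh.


COP = 323.7010 / 59.2600 = 5.4624
Qh = 5.4624 * 8.6770 = 47.3971 kW

COP = 5.4624, Qh = 47.3971 kW


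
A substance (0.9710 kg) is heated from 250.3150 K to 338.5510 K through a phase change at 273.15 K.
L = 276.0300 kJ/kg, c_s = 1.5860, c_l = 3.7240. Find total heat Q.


Q1 (sensible, solid) = 0.9710 * 1.5860 * 22.8350 = 35.1660 kJ
Q2 (latent) = 0.9710 * 276.0300 = 268.0251 kJ
Q3 (sensible, liquid) = 0.9710 * 3.7240 * 65.4010 = 236.4903 kJ
Q_total = 539.6814 kJ

539.6814 kJ


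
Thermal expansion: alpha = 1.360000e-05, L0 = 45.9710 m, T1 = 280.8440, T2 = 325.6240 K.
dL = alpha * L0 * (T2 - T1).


dT = 44.7800 K
dL = 1.360000e-05 * 45.9710 * 44.7800 = 0.027997 m
L_final = 45.998997 m

dL = 0.027997 m


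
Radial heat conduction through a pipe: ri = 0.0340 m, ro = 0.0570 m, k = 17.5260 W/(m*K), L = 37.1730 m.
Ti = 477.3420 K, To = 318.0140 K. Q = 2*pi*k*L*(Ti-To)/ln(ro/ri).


dT = 159.3280 K
ln(ro/ri) = 0.5167
Q = 2*pi*17.5260*37.1730*159.3280 / 0.5167 = 1262268.4026 W

1262268.4026 W


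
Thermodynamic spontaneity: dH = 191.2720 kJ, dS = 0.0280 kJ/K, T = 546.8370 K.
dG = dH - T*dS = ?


T*dS = 546.8370 * 0.0280 = 15.3114 kJ
dG = 191.2720 - 15.3114 = 175.9606 kJ (non-spontaneous)

dG = 175.9606 kJ, non-spontaneous


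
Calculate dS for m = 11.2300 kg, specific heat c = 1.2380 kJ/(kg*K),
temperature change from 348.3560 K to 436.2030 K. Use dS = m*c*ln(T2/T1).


T2/T1 = 1.2522
ln(T2/T1) = 0.2249
dS = 11.2300 * 1.2380 * 0.2249 = 3.1265 kJ/K

3.1265 kJ/K


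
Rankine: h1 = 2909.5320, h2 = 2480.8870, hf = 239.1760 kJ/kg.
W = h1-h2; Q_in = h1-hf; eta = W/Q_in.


W = 428.6450 kJ/kg
Q_in = 2670.3560 kJ/kg
eta = 0.1605 = 16.0520%

eta = 16.0520%


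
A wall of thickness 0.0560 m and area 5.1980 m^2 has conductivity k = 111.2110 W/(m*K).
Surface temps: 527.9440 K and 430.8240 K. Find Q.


dT = 97.1200 K
Q = 111.2110 * 5.1980 * 97.1200 / 0.0560 = 1002546.8293 W

1002546.8293 W


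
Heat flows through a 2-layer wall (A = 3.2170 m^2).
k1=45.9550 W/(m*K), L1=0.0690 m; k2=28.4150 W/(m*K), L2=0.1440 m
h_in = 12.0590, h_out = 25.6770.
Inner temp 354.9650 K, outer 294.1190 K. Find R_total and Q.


R_conv_in = 1/(12.0590*3.2170) = 0.0258
R_1 = 0.0690/(45.9550*3.2170) = 0.0005
R_2 = 0.1440/(28.4150*3.2170) = 0.0016
R_conv_out = 1/(25.6770*3.2170) = 0.0121
R_total = 0.0399 K/W
Q = 60.8460 / 0.0399 = 1523.9901 W

R_total = 0.0399 K/W, Q = 1523.9901 W


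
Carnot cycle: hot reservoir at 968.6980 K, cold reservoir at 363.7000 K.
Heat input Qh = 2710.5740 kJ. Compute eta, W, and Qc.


eta = 1 - 363.7000/968.6980 = 0.6245
W = 0.6245 * 2710.5740 = 1692.8825 kJ
Qc = 2710.5740 - 1692.8825 = 1017.6915 kJ

eta = 62.4548%, W = 1692.8825 kJ, Qc = 1017.6915 kJ


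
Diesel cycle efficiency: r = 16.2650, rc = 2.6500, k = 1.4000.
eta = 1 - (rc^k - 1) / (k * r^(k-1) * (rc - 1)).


r^(k-1) = 3.0514
rc^k = 3.9133
eta = 0.5867 = 58.6693%

58.6693%


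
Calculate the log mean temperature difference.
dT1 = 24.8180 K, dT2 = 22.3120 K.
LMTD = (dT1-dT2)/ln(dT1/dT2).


dT1/dT2 = 1.1123
ln(dT1/dT2) = 0.1064
LMTD = 2.5060 / 0.1064 = 23.5428 K

23.5428 K


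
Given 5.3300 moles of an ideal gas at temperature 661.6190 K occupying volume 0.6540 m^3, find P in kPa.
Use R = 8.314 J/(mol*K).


P = nRT/V = 5.3300 * 8.314 * 661.6190 / 0.6540
= 29318.7330 / 0.6540 = 44829.8669 Pa = 44.8299 kPa

44.8299 kPa


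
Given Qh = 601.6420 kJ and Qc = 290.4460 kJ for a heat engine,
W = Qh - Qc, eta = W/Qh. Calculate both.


W = 601.6420 - 290.4460 = 311.1960 kJ
eta = 311.1960 / 601.6420 = 0.5172 = 51.7244%

W = 311.1960 kJ, eta = 51.7244%


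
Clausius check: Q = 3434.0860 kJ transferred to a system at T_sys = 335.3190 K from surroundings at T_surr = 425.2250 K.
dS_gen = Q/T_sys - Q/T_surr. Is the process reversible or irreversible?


dS_sys = 3434.0860/335.3190 = 10.2413 kJ/K
dS_surr = -3434.0860/425.2250 = -8.0759 kJ/K
dS_gen = 10.2413 - 8.0759 = 2.1653 kJ/K (irreversible)

dS_gen = 2.1653 kJ/K, irreversible


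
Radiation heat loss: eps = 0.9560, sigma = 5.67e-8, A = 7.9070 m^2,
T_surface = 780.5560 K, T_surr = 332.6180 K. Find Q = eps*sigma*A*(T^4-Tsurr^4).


T^4 = 3.7121e+11
Tsurr^4 = 1.2240e+10
Q = 0.9560 * 5.67e-8 * 7.9070 * 3.5897e+11 = 153853.4623 W

153853.4623 W


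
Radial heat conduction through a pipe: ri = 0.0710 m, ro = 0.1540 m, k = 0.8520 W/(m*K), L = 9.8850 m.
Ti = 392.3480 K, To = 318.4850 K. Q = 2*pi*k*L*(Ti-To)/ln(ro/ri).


dT = 73.8630 K
ln(ro/ri) = 0.7743
Q = 2*pi*0.8520*9.8850*73.8630 / 0.7743 = 5048.1136 W

5048.1136 W


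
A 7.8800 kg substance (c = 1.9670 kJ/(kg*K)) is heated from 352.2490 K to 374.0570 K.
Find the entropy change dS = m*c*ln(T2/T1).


T2/T1 = 1.0619
ln(T2/T1) = 0.0601
dS = 7.8800 * 1.9670 * 0.0601 = 0.9311 kJ/K

0.9311 kJ/K


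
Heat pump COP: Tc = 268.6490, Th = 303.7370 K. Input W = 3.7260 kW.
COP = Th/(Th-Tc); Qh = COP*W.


COP = 303.7370 / 35.0880 = 8.6564
Qh = 8.6564 * 3.7260 = 32.2539 kW

COP = 8.6564, Qh = 32.2539 kW


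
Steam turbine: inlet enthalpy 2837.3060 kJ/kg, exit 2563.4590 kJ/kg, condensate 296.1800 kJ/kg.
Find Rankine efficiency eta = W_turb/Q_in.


W = 273.8470 kJ/kg
Q_in = 2541.1260 kJ/kg
eta = 0.1078 = 10.7766%

eta = 10.7766%


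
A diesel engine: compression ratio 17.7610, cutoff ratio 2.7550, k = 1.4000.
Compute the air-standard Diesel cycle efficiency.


r^(k-1) = 3.1607
rc^k = 4.1321
eta = 0.5967 = 59.6687%

59.6687%


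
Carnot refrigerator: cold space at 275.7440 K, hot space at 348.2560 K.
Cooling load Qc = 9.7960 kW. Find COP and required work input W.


COP = 275.7440 / 72.5120 = 3.8027
W = 9.7960 / 3.8027 = 2.5760 kW

COP = 3.8027, W = 2.5760 kW


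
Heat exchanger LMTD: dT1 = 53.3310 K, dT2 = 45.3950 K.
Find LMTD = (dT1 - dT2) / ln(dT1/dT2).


dT1/dT2 = 1.1748
ln(dT1/dT2) = 0.1611
LMTD = 7.9360 / 0.1611 = 49.2565 K

49.2565 K


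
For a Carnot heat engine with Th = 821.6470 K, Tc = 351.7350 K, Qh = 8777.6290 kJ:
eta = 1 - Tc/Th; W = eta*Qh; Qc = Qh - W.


eta = 1 - 351.7350/821.6470 = 0.5719
W = 0.5719 * 8777.6290 = 5020.0551 kJ
Qc = 8777.6290 - 5020.0551 = 3757.5739 kJ

eta = 57.1915%, W = 5020.0551 kJ, Qc = 3757.5739 kJ


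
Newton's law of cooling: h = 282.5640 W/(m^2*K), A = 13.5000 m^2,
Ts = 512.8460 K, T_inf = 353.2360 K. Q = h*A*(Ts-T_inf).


dT = 159.6100 K
Q = 282.5640 * 13.5000 * 159.6100 = 608850.5405 W

608850.5405 W


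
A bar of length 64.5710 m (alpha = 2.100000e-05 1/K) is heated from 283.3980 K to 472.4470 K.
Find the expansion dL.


dT = 189.0490 K
dL = 2.100000e-05 * 64.5710 * 189.0490 = 0.256349 m
L_final = 64.827349 m

dL = 0.256349 m


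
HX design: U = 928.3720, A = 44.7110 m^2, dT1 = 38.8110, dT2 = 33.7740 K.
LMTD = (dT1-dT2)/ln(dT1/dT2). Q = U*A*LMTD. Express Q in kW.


LMTD = 36.2342 K
Q = 928.3720 * 44.7110 * 36.2342 = 1504023.8193 W = 1504.0238 kW

1504.0238 kW


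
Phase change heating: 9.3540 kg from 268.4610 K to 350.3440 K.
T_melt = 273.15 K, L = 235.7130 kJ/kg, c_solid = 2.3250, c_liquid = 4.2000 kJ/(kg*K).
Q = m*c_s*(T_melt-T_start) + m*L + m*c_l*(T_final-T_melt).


Q1 (sensible, solid) = 9.3540 * 2.3250 * 4.6890 = 101.9766 kJ
Q2 (latent) = 9.3540 * 235.7130 = 2204.8594 kJ
Q3 (sensible, liquid) = 9.3540 * 4.2000 * 77.1940 = 3032.7052 kJ
Q_total = 5339.5412 kJ

5339.5412 kJ


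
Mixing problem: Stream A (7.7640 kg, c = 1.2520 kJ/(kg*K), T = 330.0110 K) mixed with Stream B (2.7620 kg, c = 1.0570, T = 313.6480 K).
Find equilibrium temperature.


num = 4123.5558
den = 12.6400
Tf = 326.2317 K

326.2317 K


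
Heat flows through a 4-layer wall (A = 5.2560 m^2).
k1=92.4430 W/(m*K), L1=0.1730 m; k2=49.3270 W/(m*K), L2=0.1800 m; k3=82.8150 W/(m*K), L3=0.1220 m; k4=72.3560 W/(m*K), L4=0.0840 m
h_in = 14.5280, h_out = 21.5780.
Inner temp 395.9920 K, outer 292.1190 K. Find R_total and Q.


R_conv_in = 1/(14.5280*5.2560) = 0.0131
R_1 = 0.1730/(92.4430*5.2560) = 0.0004
R_2 = 0.1800/(49.3270*5.2560) = 0.0007
R_3 = 0.1220/(82.8150*5.2560) = 0.0003
R_4 = 0.0840/(72.3560*5.2560) = 0.0002
R_conv_out = 1/(21.5780*5.2560) = 0.0088
R_total = 0.0235 K/W
Q = 103.8730 / 0.0235 = 4426.7678 W

R_total = 0.0235 K/W, Q = 4426.7678 W


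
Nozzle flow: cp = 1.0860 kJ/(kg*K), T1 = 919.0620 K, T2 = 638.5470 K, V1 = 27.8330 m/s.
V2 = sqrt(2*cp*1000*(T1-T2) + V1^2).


dT = 280.5150 K
2*cp*1000*dT = 609278.5800
V1^2 = 774.6759
V2 = sqrt(610053.2559) = 781.0591 m/s

781.0591 m/s


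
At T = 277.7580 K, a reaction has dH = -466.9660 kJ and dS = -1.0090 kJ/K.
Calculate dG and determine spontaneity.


T*dS = 277.7580 * -1.0090 = -280.2578 kJ
dG = -466.9660 + 280.2578 = -186.7082 kJ (spontaneous)

dG = -186.7082 kJ, spontaneous


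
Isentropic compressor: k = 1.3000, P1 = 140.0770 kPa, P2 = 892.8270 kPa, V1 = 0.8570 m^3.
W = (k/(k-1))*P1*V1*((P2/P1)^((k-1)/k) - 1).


(k-1)/k = 0.2308
(P2/P1)^exp = 1.5333
W = 4.3333 * 140.0770 * 0.8570 * (1.5333 - 1) = 277.4292 kJ

277.4292 kJ


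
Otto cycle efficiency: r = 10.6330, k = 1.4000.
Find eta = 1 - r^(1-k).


r^(k-1) = 2.5743
eta = 1 - 1/2.5743 = 0.6115 = 61.1548%

61.1548%


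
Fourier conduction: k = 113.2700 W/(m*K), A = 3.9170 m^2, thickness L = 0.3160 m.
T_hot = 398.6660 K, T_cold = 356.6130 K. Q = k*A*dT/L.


dT = 42.0530 K
Q = 113.2700 * 3.9170 * 42.0530 / 0.3160 = 59044.3536 W

59044.3536 W


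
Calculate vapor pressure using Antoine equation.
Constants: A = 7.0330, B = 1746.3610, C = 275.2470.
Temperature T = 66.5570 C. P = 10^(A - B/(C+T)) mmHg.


C+T = 341.8040
B/(C+T) = 5.1092
log10(P) = 7.0330 - 5.1092 = 1.9238
P = 10^1.9238 = 83.8983 mmHg

83.8983 mmHg


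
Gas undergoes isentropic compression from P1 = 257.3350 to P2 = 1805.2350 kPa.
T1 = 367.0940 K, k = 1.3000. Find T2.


(k-1)/k = 0.2308
(P2/P1)^exp = 1.5676
T2 = 367.0940 * 1.5676 = 575.4613 K

575.4613 K


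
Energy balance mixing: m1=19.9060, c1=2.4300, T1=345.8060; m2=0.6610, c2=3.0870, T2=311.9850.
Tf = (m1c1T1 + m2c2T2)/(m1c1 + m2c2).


num = 17363.7902
den = 50.4121
Tf = 344.4370 K

344.4370 K


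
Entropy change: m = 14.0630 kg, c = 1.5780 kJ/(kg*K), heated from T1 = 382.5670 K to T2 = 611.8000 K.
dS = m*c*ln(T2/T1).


T2/T1 = 1.5992
ln(T2/T1) = 0.4695
dS = 14.0630 * 1.5780 * 0.4695 = 10.4189 kJ/K

10.4189 kJ/K


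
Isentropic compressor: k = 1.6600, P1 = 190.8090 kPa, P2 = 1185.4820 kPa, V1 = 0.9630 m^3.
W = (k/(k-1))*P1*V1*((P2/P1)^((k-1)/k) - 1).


(k-1)/k = 0.3976
(P2/P1)^exp = 2.0673
W = 2.5152 * 190.8090 * 0.9630 * (2.0673 - 1) = 493.2673 kJ

493.2673 kJ


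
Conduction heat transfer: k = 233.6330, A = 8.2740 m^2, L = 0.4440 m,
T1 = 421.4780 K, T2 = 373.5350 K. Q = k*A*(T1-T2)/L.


dT = 47.9430 K
Q = 233.6330 * 8.2740 * 47.9430 / 0.4440 = 208733.3957 W

208733.3957 W


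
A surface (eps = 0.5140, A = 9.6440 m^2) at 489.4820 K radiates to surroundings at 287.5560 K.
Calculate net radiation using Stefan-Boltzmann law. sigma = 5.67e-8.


T^4 = 5.7405e+10
Tsurr^4 = 6.8374e+09
Q = 0.5140 * 5.67e-8 * 9.6440 * 5.0567e+10 = 14212.5725 W

14212.5725 W


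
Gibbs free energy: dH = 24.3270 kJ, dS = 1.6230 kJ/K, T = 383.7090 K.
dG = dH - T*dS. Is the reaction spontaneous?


T*dS = 383.7090 * 1.6230 = 622.7597 kJ
dG = 24.3270 - 622.7597 = -598.4327 kJ (spontaneous)

dG = -598.4327 kJ, spontaneous


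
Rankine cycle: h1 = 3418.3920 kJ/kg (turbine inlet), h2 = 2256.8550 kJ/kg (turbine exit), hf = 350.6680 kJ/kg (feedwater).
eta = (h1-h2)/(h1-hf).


W = 1161.5370 kJ/kg
Q_in = 3067.7240 kJ/kg
eta = 0.3786 = 37.8632%

eta = 37.8632%


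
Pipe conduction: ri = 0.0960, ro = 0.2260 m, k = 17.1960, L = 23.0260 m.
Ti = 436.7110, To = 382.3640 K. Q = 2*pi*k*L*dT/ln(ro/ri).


dT = 54.3470 K
ln(ro/ri) = 0.8562
Q = 2*pi*17.1960*23.0260*54.3470 / 0.8562 = 157918.4414 W

157918.4414 W


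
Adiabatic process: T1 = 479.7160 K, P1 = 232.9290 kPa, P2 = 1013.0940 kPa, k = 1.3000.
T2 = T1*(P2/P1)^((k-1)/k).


(k-1)/k = 0.2308
(P2/P1)^exp = 1.4039
T2 = 479.7160 * 1.4039 = 673.4624 K

673.4624 K


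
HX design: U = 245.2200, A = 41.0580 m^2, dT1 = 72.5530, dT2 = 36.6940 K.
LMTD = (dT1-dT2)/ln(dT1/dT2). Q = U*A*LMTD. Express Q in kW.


LMTD = 52.6020 K
Q = 245.2200 * 41.0580 * 52.6020 = 529609.7386 W = 529.6097 kW

529.6097 kW


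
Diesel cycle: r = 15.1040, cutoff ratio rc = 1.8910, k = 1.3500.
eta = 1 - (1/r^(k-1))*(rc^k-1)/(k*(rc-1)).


r^(k-1) = 2.5863
rc^k = 2.3634
eta = 0.5617 = 56.1749%

56.1749%


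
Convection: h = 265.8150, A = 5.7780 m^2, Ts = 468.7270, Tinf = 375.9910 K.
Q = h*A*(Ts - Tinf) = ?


dT = 92.7360 K
Q = 265.8150 * 5.7780 * 92.7360 = 142431.2814 W

142431.2814 W


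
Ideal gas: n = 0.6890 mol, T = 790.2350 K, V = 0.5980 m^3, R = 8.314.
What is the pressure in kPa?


P = nRT/V = 0.6890 * 8.314 * 790.2350 / 0.5980
= 4526.7395 / 0.5980 = 7569.7985 Pa = 7.5698 kPa

7.5698 kPa


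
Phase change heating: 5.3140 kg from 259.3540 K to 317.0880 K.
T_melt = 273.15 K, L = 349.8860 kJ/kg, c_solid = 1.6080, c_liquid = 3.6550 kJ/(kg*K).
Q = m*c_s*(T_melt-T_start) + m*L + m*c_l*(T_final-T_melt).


Q1 (sensible, solid) = 5.3140 * 1.6080 * 13.7960 = 117.8856 kJ
Q2 (latent) = 5.3140 * 349.8860 = 1859.2942 kJ
Q3 (sensible, liquid) = 5.3140 * 3.6550 * 43.9380 = 853.3933 kJ
Q_total = 2830.5731 kJ

2830.5731 kJ


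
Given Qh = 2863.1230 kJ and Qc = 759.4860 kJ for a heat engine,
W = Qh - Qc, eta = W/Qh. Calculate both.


W = 2863.1230 - 759.4860 = 2103.6370 kJ
eta = 2103.6370 / 2863.1230 = 0.7347 = 73.4735%

W = 2103.6370 kJ, eta = 73.4735%


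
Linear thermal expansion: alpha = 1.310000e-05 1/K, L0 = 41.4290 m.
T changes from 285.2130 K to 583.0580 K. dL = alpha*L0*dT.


dT = 297.8450 K
dL = 1.310000e-05 * 41.4290 * 297.8450 = 0.161646 m
L_final = 41.590646 m

dL = 0.161646 m


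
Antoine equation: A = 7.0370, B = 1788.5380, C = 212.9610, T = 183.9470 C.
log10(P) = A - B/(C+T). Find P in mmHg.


C+T = 396.9080
B/(C+T) = 4.5062
log10(P) = 7.0370 - 4.5062 = 2.5308
P = 10^2.5308 = 339.4863 mmHg

339.4863 mmHg


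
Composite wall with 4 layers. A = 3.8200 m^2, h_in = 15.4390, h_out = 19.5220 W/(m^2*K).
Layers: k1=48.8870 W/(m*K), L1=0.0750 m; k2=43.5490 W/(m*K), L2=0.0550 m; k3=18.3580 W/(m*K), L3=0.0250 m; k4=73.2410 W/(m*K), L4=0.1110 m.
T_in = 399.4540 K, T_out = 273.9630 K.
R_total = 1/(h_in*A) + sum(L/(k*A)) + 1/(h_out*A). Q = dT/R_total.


R_conv_in = 1/(15.4390*3.8200) = 0.0170
R_1 = 0.0750/(48.8870*3.8200) = 0.0004
R_2 = 0.0550/(43.5490*3.8200) = 0.0003
R_3 = 0.0250/(18.3580*3.8200) = 0.0004
R_4 = 0.1110/(73.2410*3.8200) = 0.0004
R_conv_out = 1/(19.5220*3.8200) = 0.0134
R_total = 0.0319 K/W
Q = 125.4910 / 0.0319 = 3939.9741 W

R_total = 0.0319 K/W, Q = 3939.9741 W


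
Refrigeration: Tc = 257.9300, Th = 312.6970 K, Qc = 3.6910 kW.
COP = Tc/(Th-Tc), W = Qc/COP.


COP = 257.9300 / 54.7670 = 4.7096
W = 3.6910 / 4.7096 = 0.7837 kW

COP = 4.7096, W = 0.7837 kW


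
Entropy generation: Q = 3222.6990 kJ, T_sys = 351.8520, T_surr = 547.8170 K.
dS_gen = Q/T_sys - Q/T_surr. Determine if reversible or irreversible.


dS_sys = 3222.6990/351.8520 = 9.1592 kJ/K
dS_surr = -3222.6990/547.8170 = -5.8828 kJ/K
dS_gen = 9.1592 - 5.8828 = 3.2764 kJ/K (irreversible)

dS_gen = 3.2764 kJ/K, irreversible


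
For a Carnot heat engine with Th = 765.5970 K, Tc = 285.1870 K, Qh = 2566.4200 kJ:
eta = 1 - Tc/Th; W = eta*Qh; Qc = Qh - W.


eta = 1 - 285.1870/765.5970 = 0.6275
W = 0.6275 * 2566.4200 = 1610.4215 kJ
Qc = 2566.4200 - 1610.4215 = 955.9985 kJ

eta = 62.7497%, W = 1610.4215 kJ, Qc = 955.9985 kJ


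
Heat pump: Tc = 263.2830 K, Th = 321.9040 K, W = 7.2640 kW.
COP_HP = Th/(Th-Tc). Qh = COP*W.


COP = 321.9040 / 58.6210 = 5.4913
Qh = 5.4913 * 7.2640 = 39.8886 kW

COP = 5.4913, Qh = 39.8886 kW


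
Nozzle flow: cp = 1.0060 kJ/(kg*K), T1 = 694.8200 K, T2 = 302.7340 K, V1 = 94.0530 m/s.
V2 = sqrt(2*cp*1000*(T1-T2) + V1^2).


dT = 392.0860 K
2*cp*1000*dT = 788877.0320
V1^2 = 8845.9668
V2 = sqrt(797722.9988) = 893.1534 m/s

893.1534 m/s


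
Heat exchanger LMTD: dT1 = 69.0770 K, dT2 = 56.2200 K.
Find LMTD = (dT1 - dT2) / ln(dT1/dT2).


dT1/dT2 = 1.2287
ln(dT1/dT2) = 0.2059
LMTD = 12.8570 / 0.2059 = 62.4280 K

62.4280 K


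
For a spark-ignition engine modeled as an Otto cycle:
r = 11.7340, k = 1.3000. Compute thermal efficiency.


r^(k-1) = 2.0933
eta = 1 - 1/2.0933 = 0.5223 = 52.2288%

52.2288%


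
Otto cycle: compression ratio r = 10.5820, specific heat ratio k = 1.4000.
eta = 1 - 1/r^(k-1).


r^(k-1) = 2.5694
eta = 1 - 1/2.5694 = 0.6108 = 61.0800%

61.0800%


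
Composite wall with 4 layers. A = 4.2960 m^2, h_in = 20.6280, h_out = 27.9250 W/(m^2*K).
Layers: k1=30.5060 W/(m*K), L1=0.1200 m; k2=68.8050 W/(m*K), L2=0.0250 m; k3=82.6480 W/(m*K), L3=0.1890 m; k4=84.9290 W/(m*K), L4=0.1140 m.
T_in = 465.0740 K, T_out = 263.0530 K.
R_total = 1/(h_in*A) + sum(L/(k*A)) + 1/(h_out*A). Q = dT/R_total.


R_conv_in = 1/(20.6280*4.2960) = 0.0113
R_1 = 0.1200/(30.5060*4.2960) = 0.0009
R_2 = 0.0250/(68.8050*4.2960) = 8.4578e-05
R_3 = 0.1890/(82.6480*4.2960) = 0.0005
R_4 = 0.1140/(84.9290*4.2960) = 0.0003
R_conv_out = 1/(27.9250*4.2960) = 0.0083
R_total = 0.0215 K/W
Q = 202.0210 / 0.0215 = 9411.5994 W

R_total = 0.0215 K/W, Q = 9411.5994 W


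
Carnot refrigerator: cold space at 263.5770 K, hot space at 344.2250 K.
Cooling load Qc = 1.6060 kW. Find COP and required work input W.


COP = 263.5770 / 80.6480 = 3.2682
W = 1.6060 / 3.2682 = 0.4914 kW

COP = 3.2682, W = 0.4914 kW


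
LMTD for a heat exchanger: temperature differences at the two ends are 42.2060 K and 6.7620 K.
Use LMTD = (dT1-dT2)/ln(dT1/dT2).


dT1/dT2 = 6.2416
ln(dT1/dT2) = 1.8312
LMTD = 35.4440 / 1.8312 = 19.3552 K

19.3552 K


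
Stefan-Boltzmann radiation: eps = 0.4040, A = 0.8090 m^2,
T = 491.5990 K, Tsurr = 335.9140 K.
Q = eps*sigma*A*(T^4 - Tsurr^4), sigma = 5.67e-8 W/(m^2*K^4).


T^4 = 5.8404e+10
Tsurr^4 = 1.2732e+10
Q = 0.4040 * 5.67e-8 * 0.8090 * 4.5672e+10 = 846.3701 W

846.3701 W


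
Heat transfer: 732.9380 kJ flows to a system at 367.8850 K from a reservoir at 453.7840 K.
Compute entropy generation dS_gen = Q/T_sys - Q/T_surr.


dS_sys = 732.9380/367.8850 = 1.9923 kJ/K
dS_surr = -732.9380/453.7840 = -1.6152 kJ/K
dS_gen = 1.9923 - 1.6152 = 0.3771 kJ/K (irreversible)

dS_gen = 0.3771 kJ/K, irreversible


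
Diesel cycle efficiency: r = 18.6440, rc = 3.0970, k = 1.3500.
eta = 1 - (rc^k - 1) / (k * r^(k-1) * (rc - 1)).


r^(k-1) = 2.7841
rc^k = 4.6001
eta = 0.5432 = 54.3230%

54.3230%


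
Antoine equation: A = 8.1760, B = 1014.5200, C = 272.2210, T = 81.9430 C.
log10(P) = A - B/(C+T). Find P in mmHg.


C+T = 354.1640
B/(C+T) = 2.8645
log10(P) = 8.1760 - 2.8645 = 5.3115
P = 10^5.3115 = 204857.2662 mmHg

204857.2662 mmHg


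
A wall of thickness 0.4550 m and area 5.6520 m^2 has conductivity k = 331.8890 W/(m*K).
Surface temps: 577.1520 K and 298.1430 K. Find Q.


dT = 279.0090 K
Q = 331.8890 * 5.6520 * 279.0090 / 0.4550 = 1150275.3884 W

1150275.3884 W


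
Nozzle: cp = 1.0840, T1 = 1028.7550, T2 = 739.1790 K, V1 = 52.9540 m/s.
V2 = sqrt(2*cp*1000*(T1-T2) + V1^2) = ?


dT = 289.5760 K
2*cp*1000*dT = 627800.7680
V1^2 = 2804.1261
V2 = sqrt(630604.8941) = 794.1063 m/s

794.1063 m/s


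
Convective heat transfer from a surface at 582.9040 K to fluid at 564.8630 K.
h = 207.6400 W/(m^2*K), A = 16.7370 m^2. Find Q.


dT = 18.0410 K
Q = 207.6400 * 16.7370 * 18.0410 = 62697.3583 W

62697.3583 W


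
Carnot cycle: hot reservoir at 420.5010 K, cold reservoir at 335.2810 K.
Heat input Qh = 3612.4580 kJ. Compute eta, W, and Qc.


eta = 1 - 335.2810/420.5010 = 0.2027
W = 0.2027 * 3612.4580 = 732.1116 kJ
Qc = 3612.4580 - 732.1116 = 2880.3464 kJ

eta = 20.2663%, W = 732.1116 kJ, Qc = 2880.3464 kJ


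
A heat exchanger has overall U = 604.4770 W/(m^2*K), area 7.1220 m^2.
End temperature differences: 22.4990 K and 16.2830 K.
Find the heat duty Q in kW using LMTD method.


LMTD = 19.2238 K
Q = 604.4770 * 7.1220 * 19.2238 = 82760.0806 W = 82.7601 kW

82.7601 kW


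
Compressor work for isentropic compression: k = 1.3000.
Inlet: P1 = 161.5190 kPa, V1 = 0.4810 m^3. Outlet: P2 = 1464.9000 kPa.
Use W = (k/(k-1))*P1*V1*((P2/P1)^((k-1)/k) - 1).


(k-1)/k = 0.2308
(P2/P1)^exp = 1.6633
W = 4.3333 * 161.5190 * 0.4810 * (1.6633 - 1) = 223.3196 kJ

223.3196 kJ


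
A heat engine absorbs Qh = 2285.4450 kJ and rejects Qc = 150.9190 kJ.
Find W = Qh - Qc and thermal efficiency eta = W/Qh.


W = 2285.4450 - 150.9190 = 2134.5260 kJ
eta = 2134.5260 / 2285.4450 = 0.9340 = 93.3965%

W = 2134.5260 kJ, eta = 93.3965%


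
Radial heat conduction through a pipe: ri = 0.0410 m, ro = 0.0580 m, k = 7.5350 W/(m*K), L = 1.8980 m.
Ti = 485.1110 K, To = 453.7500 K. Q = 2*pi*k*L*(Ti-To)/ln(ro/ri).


dT = 31.3610 K
ln(ro/ri) = 0.3469
Q = 2*pi*7.5350*1.8980*31.3610 / 0.3469 = 8124.2132 W

8124.2132 W


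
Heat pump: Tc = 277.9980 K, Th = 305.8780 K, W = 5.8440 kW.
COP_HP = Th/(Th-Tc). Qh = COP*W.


COP = 305.8780 / 27.8800 = 10.9712
Qh = 10.9712 * 5.8440 = 64.1159 kW

COP = 10.9712, Qh = 64.1159 kW


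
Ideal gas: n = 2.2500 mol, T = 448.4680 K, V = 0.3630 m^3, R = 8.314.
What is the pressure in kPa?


P = nRT/V = 2.2500 * 8.314 * 448.4680 / 0.3630
= 8389.2666 / 0.3630 = 23110.9274 Pa = 23.1109 kPa

23.1109 kPa


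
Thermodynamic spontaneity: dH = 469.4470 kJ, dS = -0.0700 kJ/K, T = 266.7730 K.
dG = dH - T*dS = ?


T*dS = 266.7730 * -0.0700 = -18.6741 kJ
dG = 469.4470 + 18.6741 = 488.1211 kJ (non-spontaneous)

dG = 488.1211 kJ, non-spontaneous


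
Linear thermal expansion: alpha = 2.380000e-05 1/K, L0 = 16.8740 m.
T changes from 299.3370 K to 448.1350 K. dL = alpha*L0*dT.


dT = 148.7980 K
dL = 2.380000e-05 * 16.8740 * 148.7980 = 0.059757 m
L_final = 16.933757 m

dL = 0.059757 m


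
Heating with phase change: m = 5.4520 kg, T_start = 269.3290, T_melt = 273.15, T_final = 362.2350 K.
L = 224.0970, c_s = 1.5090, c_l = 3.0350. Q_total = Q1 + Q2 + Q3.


Q1 (sensible, solid) = 5.4520 * 1.5090 * 3.8210 = 31.4356 kJ
Q2 (latent) = 5.4520 * 224.0970 = 1221.7768 kJ
Q3 (sensible, liquid) = 5.4520 * 3.0350 * 89.0850 = 1474.0735 kJ
Q_total = 2727.2859 kJ

2727.2859 kJ


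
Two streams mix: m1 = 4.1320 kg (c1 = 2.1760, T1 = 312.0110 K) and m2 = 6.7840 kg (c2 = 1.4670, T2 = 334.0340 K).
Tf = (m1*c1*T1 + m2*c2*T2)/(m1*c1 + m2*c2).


num = 6129.7124
den = 18.9434
Tf = 323.5811 K

323.5811 K


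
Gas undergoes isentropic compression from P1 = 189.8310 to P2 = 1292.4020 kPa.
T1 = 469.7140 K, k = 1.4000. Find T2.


(k-1)/k = 0.2857
(P2/P1)^exp = 1.7299
T2 = 469.7140 * 1.7299 = 812.5353 K

812.5353 K


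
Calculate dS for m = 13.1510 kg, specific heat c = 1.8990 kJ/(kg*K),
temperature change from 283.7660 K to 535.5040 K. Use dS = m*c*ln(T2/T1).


T2/T1 = 1.8871
ln(T2/T1) = 0.6351
dS = 13.1510 * 1.8990 * 0.6351 = 15.8598 kJ/K

15.8598 kJ/K


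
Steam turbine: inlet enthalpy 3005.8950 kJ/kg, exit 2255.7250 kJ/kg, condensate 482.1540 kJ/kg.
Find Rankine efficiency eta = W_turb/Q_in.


W = 750.1700 kJ/kg
Q_in = 2523.7410 kJ/kg
eta = 0.2972 = 29.7245%

eta = 29.7245%


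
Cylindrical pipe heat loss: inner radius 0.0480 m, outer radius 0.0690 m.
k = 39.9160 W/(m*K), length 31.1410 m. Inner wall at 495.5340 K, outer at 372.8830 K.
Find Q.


dT = 122.6510 K
ln(ro/ri) = 0.3629
Q = 2*pi*39.9160*31.1410*122.6510 / 0.3629 = 2639593.1196 W

2639593.1196 W


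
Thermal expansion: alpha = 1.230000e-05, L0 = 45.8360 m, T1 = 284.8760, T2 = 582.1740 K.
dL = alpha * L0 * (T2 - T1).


dT = 297.2980 K
dL = 1.230000e-05 * 45.8360 * 297.2980 = 0.167611 m
L_final = 46.003611 m

dL = 0.167611 m


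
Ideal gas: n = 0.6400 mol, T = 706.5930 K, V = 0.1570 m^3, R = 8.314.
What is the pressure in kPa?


P = nRT/V = 0.6400 * 8.314 * 706.5930 / 0.1570
= 3759.7531 / 0.1570 = 23947.4719 Pa = 23.9475 kPa

23.9475 kPa


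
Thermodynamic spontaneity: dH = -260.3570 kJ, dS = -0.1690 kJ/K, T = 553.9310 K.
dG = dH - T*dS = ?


T*dS = 553.9310 * -0.1690 = -93.6143 kJ
dG = -260.3570 + 93.6143 = -166.7427 kJ (spontaneous)

dG = -166.7427 kJ, spontaneous


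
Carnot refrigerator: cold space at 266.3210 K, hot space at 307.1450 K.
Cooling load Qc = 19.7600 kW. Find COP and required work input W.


COP = 266.3210 / 40.8240 = 6.5236
W = 19.7600 / 6.5236 = 3.0290 kW

COP = 6.5236, W = 3.0290 kW


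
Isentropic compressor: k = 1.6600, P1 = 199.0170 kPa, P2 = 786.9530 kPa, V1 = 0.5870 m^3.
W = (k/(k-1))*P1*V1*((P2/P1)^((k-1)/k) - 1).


(k-1)/k = 0.3976
(P2/P1)^exp = 1.7274
W = 2.5152 * 199.0170 * 0.5870 * (1.7274 - 1) = 213.7206 kJ

213.7206 kJ


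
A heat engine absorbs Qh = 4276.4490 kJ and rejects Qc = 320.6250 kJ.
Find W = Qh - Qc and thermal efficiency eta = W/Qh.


W = 4276.4490 - 320.6250 = 3955.8240 kJ
eta = 3955.8240 / 4276.4490 = 0.9250 = 92.5025%

W = 3955.8240 kJ, eta = 92.5025%


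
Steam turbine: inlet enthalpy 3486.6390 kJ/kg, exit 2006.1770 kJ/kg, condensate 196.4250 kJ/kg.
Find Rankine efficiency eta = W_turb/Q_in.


W = 1480.4620 kJ/kg
Q_in = 3290.2140 kJ/kg
eta = 0.4500 = 44.9959%

eta = 44.9959%


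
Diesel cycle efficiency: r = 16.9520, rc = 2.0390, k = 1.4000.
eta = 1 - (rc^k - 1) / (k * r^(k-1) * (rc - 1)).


r^(k-1) = 3.1023
rc^k = 2.7113
eta = 0.6208 = 62.0768%

62.0768%


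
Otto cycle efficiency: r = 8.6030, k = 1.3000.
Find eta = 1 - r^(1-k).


r^(k-1) = 1.9072
eta = 1 - 1/1.9072 = 0.4757 = 47.5670%

47.5670%


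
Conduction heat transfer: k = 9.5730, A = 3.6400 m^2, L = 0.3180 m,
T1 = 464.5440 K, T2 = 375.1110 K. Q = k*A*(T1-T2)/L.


dT = 89.4330 K
Q = 9.5730 * 3.6400 * 89.4330 / 0.3180 = 9799.8657 W

9799.8657 W


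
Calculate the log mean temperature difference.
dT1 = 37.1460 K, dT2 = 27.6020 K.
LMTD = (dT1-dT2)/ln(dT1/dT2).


dT1/dT2 = 1.3458
ln(dT1/dT2) = 0.2970
LMTD = 9.5440 / 0.2970 = 32.1382 K

32.1382 K


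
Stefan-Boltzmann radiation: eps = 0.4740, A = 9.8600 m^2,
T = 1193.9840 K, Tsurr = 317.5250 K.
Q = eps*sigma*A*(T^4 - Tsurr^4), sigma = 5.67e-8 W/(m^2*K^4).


T^4 = 2.0323e+12
Tsurr^4 = 1.0165e+10
Q = 0.4740 * 5.67e-8 * 9.8600 * 2.0222e+12 = 535864.1243 W

535864.1243 W


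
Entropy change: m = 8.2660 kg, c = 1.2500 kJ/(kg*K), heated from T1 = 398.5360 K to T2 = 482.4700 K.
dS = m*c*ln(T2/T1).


T2/T1 = 1.2106
ln(T2/T1) = 0.1911
dS = 8.2660 * 1.2500 * 0.1911 = 1.9748 kJ/K

1.9748 kJ/K


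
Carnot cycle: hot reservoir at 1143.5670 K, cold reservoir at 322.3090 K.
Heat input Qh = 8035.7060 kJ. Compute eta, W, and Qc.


eta = 1 - 322.3090/1143.5670 = 0.7182
W = 0.7182 * 8035.7060 = 5770.8799 kJ
Qc = 8035.7060 - 5770.8799 = 2264.8261 kJ

eta = 71.8155%, W = 5770.8799 kJ, Qc = 2264.8261 kJ


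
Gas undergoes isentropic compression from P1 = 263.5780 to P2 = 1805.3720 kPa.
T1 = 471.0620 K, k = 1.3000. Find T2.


(k-1)/k = 0.2308
(P2/P1)^exp = 1.5590
T2 = 471.0620 * 1.5590 = 734.3822 K

734.3822 K


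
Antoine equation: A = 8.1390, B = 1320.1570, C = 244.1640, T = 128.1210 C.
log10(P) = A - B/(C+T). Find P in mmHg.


C+T = 372.2850
B/(C+T) = 3.5461
log10(P) = 8.1390 - 3.5461 = 4.5929
P = 10^4.5929 = 39165.8562 mmHg

39165.8562 mmHg


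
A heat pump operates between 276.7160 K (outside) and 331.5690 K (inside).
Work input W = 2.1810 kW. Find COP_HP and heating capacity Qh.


COP = 331.5690 / 54.8530 = 6.0447
Qh = 6.0447 * 2.1810 = 13.1835 kW

COP = 6.0447, Qh = 13.1835 kW


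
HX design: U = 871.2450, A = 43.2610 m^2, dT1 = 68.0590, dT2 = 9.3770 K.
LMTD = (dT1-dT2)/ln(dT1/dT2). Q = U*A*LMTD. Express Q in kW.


LMTD = 29.6057 K
Q = 871.2450 * 43.2610 * 29.6057 = 1115868.1744 W = 1115.8682 kW

1115.8682 kW


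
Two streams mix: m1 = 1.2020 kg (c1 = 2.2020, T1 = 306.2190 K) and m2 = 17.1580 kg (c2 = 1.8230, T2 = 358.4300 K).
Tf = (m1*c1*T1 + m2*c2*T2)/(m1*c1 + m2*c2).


num = 12021.8458
den = 33.9258
Tf = 354.3566 K

354.3566 K


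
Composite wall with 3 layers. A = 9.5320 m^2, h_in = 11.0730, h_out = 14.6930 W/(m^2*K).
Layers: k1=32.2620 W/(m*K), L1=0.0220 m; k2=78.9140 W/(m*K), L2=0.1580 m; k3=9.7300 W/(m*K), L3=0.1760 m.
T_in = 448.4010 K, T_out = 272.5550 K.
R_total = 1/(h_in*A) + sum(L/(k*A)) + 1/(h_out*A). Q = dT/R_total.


R_conv_in = 1/(11.0730*9.5320) = 0.0095
R_1 = 0.0220/(32.2620*9.5320) = 7.1540e-05
R_2 = 0.1580/(78.9140*9.5320) = 0.0002
R_3 = 0.1760/(9.7300*9.5320) = 0.0019
R_conv_out = 1/(14.6930*9.5320) = 0.0071
R_total = 0.0188 K/W
Q = 175.8460 / 0.0188 = 9356.6295 W

R_total = 0.0188 K/W, Q = 9356.6295 W


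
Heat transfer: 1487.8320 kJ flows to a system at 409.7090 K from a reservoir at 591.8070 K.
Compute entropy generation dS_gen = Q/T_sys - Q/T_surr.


dS_sys = 1487.8320/409.7090 = 3.6314 kJ/K
dS_surr = -1487.8320/591.8070 = -2.5140 kJ/K
dS_gen = 3.6314 - 2.5140 = 1.1174 kJ/K (irreversible)

dS_gen = 1.1174 kJ/K, irreversible


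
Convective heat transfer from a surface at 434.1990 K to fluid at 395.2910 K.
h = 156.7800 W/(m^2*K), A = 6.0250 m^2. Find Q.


dT = 38.9080 K
Q = 156.7800 * 6.0250 * 38.9080 = 36752.4773 W

36752.4773 W
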